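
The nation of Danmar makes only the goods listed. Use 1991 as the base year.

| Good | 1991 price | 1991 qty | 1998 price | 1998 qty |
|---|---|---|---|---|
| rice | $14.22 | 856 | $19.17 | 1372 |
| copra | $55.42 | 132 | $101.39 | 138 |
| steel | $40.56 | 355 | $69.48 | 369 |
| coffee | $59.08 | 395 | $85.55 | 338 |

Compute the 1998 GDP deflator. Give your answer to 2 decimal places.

Nominal GDP 1998 = 19.17·1372 + 101.39·138 + 69.48·369 + 85.55·338 = 94847.08.
Real GDP 1998 (at 1991 prices) = 14.22·1372 + 55.42·138 + 40.56·369 + 59.08·338 = 62093.48.
Deflator = Nominal/Real × 100 = 94847.08/62093.48 × 100 = 152.749.

152.75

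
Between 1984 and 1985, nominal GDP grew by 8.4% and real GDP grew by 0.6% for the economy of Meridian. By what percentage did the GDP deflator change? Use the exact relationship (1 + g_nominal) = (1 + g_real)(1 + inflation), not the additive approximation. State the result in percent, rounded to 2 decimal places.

7.75%

(1 + g_nom) = (1 + g_real)(1 + π), so π = 1.0840 / 1.0060 − 1 = 0.07753.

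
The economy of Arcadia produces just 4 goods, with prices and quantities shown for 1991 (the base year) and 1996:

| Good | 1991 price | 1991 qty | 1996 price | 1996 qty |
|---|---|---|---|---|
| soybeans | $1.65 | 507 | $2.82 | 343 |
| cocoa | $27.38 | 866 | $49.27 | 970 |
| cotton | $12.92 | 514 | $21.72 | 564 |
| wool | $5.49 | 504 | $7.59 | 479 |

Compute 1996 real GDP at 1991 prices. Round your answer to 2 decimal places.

$37041.14

Real GDP 1996 = Σ (p_1991 × q_1996) = 1.65·343 + 27.38·970 + 12.92·564 + 5.49·479 = 37041.14.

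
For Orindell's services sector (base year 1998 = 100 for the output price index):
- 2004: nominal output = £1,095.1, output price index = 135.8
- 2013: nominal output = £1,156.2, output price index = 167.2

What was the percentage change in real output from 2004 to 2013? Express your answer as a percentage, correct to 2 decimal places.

Real output 2004 = 1095.1 / 1.358 = 806.41.
Real output 2013 = 1156.2 / 1.672 = 691.51.
Real growth = 691.51 / 806.41 − 1 = -0.1425.

-14.25%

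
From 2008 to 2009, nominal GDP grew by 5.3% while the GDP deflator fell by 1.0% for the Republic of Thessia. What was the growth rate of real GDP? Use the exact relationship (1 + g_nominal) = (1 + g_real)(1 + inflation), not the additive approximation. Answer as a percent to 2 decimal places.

(1 + g_nom) = (1 + g_real)(1 + π), so g_real = 1.0530 / 0.9900 − 1 = 0.06364.

6.36%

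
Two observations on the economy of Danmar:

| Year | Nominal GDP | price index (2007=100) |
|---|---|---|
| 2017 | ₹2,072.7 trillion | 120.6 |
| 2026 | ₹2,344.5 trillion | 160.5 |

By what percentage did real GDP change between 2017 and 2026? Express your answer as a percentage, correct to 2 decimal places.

-15.01%

Deflate each year: 2017 → 2072.7/1.206 = 1718.66; 2026 → 2344.5/1.605 = 1460.75.
So real GDP changed by 1460.75/1718.66 − 1 = -0.1501, i.e. -15.01%.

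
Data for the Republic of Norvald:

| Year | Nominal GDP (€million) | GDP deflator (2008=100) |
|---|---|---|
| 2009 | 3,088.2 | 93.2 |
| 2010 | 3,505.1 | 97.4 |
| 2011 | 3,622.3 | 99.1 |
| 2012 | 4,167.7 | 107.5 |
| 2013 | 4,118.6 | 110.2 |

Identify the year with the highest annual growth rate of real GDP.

2010

2010: real = 3505.1/0.974 = 3598.67; growth vs 2009 (3313.52) = 8.61%.
2011: real = 3622.3/0.991 = 3655.20; growth vs 2010 (3598.67) = 1.57%.
2012: real = 4167.7/1.075 = 3876.93; growth vs 2011 (3655.20) = 6.07%.
2013: real = 4118.6/1.102 = 3737.39; growth vs 2012 (3876.93) = -3.60%.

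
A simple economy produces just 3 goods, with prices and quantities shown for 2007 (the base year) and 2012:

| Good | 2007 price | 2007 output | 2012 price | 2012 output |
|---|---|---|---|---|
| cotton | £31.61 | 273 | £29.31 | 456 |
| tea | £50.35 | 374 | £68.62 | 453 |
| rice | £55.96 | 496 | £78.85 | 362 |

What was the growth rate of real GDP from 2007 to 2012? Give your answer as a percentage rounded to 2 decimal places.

4.10%

Real GDP 2007 = Nominal GDP 2007 = 31.61·273 + 50.35·374 + 55.96·496 = 55216.59.
Real GDP 2012 (at 2007 prices) = 31.61·456 + 50.35·453 + 55.96·362 = 57480.23.
Real growth = 57480.23/55216.59 − 1 = 0.0410.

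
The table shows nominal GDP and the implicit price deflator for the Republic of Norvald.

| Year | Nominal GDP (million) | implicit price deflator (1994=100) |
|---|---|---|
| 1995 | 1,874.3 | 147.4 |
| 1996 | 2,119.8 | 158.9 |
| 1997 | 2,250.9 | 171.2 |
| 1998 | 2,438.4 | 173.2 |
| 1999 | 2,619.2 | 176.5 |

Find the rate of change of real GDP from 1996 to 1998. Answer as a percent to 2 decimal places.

Real GDP 1996 = 2119.8/1.589 = 1334.05.
Real GDP 1998 = 2438.4/1.732 = 1407.85.
Change = 1407.85/1334.05 − 1 = 0.0553.

5.53%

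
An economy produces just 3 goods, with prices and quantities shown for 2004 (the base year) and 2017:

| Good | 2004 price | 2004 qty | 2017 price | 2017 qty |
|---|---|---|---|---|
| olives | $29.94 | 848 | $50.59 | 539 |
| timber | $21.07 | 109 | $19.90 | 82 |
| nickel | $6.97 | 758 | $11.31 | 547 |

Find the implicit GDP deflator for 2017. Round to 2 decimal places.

Nominal GDP 2017 = 50.59·539 + 19.90·82 + 11.31·547 = 35086.38.
Real GDP 2017 (at 2004 prices) = 29.94·539 + 21.07·82 + 6.97·547 = 21677.99.
Deflator = Nominal/Real × 100 = 35086.38/21677.99 × 100 = 161.853.

161.85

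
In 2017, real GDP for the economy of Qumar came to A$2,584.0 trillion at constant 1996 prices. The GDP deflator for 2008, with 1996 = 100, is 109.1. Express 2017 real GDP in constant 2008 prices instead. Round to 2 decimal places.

Real GDP in 2008 prices = Real GDP in 1996 prices × (P_2008/P_1996) = 2584.0 × 1.091 = 2819.14.

A$2,819.14 trillion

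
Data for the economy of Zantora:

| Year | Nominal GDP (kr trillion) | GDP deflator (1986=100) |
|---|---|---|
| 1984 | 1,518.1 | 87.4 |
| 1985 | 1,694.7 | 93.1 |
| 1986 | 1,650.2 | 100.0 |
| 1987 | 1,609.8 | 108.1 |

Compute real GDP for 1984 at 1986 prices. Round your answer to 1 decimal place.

kr 1,737.0 trillion

Real GDP 1984 = 1518.1 / 0.874 = 1736.96.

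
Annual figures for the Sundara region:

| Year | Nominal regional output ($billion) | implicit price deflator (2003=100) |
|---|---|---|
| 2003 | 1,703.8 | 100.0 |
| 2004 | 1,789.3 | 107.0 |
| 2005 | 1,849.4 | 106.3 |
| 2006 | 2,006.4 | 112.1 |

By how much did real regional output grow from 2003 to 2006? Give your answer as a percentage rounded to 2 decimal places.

5.05%

Real regional output 2003 = 1703.8/1.000 = 1703.80.
Real regional output 2006 = 2006.4/1.121 = 1789.83.
Change = 1789.83/1703.80 − 1 = 0.0505.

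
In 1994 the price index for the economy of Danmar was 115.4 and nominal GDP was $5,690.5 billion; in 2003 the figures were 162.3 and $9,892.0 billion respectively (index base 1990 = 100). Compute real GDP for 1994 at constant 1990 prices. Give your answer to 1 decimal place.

$4,931.1 billion

Real GDP = Nominal / (price index/100) = 5690.5 / 1.154 = 4931.11.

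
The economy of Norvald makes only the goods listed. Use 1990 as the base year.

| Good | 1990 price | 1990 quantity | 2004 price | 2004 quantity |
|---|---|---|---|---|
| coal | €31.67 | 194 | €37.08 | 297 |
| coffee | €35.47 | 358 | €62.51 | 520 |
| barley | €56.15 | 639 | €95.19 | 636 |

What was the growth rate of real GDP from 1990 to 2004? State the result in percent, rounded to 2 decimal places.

Real GDP 1990 = Nominal GDP 1990 = 31.67·194 + 35.47·358 + 56.15·639 = 54722.09.
Real GDP 2004 (at 1990 prices) = 31.67·297 + 35.47·520 + 56.15·636 = 63561.79.
Real growth = 63561.79/54722.09 − 1 = 0.1615.

16.15%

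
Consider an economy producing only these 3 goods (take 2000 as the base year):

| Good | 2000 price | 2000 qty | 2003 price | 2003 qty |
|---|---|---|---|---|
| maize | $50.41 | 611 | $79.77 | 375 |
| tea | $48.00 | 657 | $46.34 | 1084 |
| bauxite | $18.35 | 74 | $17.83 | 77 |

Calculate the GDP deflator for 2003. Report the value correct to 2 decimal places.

112.68

Nominal GDP 2003 = 79.77·375 + 46.34·1084 + 17.83·77 = 81519.22.
Real GDP 2003 (at 2000 prices) = 50.41·375 + 48.00·1084 + 18.35·77 = 72348.70.
Deflator = Nominal/Real × 100 = 81519.22/72348.70 × 100 = 112.675.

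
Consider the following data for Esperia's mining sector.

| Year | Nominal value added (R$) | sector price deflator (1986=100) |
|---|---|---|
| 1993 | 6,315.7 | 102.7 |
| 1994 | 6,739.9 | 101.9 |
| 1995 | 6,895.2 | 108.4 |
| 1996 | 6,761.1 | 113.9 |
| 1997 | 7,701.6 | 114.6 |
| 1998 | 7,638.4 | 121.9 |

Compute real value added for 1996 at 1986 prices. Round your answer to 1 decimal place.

Real value added 1996 = 6761.1 / 1.139 = 5936.00.

R$5,936.0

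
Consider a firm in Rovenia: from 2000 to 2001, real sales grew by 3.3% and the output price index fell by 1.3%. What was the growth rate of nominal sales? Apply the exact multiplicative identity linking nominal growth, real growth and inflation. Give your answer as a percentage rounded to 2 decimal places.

(1 + g_nom) = (1 + g_real)(1 + π) = 1.0330 × 0.9870 = 1.01957.

1.96%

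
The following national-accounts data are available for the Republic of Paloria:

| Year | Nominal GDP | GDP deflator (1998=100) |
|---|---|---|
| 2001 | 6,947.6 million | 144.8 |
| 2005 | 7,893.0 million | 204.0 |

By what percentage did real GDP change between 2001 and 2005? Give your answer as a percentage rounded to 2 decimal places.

-19.36%

Deflate each year: 2001 → 6947.6/1.448 = 4798.07; 2005 → 7893.0/2.040 = 3869.12.
So real GDP changed by 3869.12/4798.07 − 1 = -0.1936, i.e. -19.36%.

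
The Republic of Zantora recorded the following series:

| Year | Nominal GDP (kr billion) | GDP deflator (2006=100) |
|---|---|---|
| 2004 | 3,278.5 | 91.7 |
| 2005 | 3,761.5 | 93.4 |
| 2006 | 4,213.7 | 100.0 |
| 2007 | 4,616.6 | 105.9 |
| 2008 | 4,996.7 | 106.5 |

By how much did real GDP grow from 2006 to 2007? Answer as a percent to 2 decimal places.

Real GDP 2006 = 4213.7/1.000 = 4213.70.
Real GDP 2007 = 4616.6/1.059 = 4359.40.
Change = 4359.40/4213.70 − 1 = 0.0346.

3.46%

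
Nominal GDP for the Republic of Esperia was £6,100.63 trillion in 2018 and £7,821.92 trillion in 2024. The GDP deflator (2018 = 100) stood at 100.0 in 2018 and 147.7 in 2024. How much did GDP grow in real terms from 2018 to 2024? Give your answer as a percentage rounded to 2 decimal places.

Deflate each year: 2018 → 6100.63/1.000 = 6100.63; 2024 → 7821.92/1.477 = 5295.82.
So real GDP changed by 5295.82/6100.63 − 1 = -0.1319, i.e. -13.19%.

-13.19%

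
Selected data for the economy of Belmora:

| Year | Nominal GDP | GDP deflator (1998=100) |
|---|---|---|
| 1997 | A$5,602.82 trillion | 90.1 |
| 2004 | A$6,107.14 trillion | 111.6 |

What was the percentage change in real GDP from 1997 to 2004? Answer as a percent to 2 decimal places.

-12.00%

Real GDP 1997 = 5602.82 / 0.901 = 6218.45.
Real GDP 2004 = 6107.14 / 1.116 = 5472.35.
Real growth = 5472.35 / 6218.45 − 1 = -0.1200.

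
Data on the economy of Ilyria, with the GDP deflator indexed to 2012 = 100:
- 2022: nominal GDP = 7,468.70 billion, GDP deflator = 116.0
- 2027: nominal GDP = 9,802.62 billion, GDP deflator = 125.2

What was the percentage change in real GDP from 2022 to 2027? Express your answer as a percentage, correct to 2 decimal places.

21.60%

Real GDP 2022 = 7468.70 / 1.160 = 6438.53.
Real GDP 2027 = 9802.62 / 1.252 = 7829.57.
Real growth = 7829.57 / 6438.53 − 1 = 0.2160.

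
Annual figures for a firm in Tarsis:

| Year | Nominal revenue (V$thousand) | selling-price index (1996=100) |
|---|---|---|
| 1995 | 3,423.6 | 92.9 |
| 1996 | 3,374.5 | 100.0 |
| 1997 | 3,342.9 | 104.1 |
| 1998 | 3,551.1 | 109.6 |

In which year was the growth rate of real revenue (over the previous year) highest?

1996: real = 3374.5/1.000 = 3374.50; growth vs 1995 (3685.25) = -8.43%.
1997: real = 3342.9/1.041 = 3211.24; growth vs 1996 (3374.50) = -4.84%.
1998: real = 3551.1/1.096 = 3240.05; growth vs 1997 (3211.24) = 0.90%.

1998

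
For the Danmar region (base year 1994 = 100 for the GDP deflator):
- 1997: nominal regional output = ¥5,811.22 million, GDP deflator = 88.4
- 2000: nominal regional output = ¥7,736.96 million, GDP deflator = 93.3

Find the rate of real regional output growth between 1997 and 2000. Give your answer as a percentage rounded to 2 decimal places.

26.15%

Deflate each year: 1997 → 5811.22/0.884 = 6573.78; 2000 → 7736.96/0.933 = 8292.56.
So real regional output changed by 8292.56/6573.78 − 1 = 0.2615, i.e. 26.15%.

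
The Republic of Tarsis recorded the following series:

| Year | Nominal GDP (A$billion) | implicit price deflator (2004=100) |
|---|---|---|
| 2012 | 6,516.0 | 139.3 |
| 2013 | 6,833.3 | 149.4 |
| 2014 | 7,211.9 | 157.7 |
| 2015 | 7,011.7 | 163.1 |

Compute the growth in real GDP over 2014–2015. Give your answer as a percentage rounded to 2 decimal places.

Real GDP 2014 = 7211.9/1.577 = 4573.18.
Real GDP 2015 = 7011.7/1.631 = 4299.02.
Change = 4299.02/4573.18 − 1 = -0.0599.

-5.99%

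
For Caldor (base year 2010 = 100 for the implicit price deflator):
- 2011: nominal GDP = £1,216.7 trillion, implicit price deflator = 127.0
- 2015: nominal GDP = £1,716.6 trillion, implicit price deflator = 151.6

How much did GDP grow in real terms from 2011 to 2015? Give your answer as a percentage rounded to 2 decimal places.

18.19%

Real GDP 2011 = 1216.7 / 1.270 = 958.03.
Real GDP 2015 = 1716.6 / 1.516 = 1132.32.
Real growth = 1132.32 / 958.03 − 1 = 0.1819.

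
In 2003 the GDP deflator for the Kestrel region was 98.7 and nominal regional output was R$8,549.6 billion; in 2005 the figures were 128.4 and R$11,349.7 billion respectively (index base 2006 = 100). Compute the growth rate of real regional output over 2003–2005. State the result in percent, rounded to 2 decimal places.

Deflate each year: 2003 → 8549.6/0.987 = 8662.21; 2005 → 11349.7/1.284 = 8839.33.
So real regional output changed by 8839.33/8662.21 − 1 = 0.0204, i.e. 2.04%.

2.04%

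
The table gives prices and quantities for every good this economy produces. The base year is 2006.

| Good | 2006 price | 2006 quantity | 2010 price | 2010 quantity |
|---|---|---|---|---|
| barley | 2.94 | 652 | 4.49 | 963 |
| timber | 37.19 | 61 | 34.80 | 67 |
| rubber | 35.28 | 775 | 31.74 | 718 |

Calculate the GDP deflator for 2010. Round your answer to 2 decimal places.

96.06

Nominal GDP 2010 = 4.49·963 + 34.80·67 + 31.74·718 = 29444.79.
Real GDP 2010 (at 2006 prices) = 2.94·963 + 37.19·67 + 35.28·718 = 30653.99.
Deflator = Nominal/Real × 100 = 29444.79/30653.99 × 100 = 96.055.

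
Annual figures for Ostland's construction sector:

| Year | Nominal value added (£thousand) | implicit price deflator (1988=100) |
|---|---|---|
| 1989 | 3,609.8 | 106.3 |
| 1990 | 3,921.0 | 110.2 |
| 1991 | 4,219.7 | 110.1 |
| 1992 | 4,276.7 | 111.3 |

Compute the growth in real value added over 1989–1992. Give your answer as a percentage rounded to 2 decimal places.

13.15%

Real value added 1989 = 3609.8/1.063 = 3395.86.
Real value added 1992 = 4276.7/1.113 = 3842.50.
Change = 3842.50/3395.86 − 1 = 0.1315.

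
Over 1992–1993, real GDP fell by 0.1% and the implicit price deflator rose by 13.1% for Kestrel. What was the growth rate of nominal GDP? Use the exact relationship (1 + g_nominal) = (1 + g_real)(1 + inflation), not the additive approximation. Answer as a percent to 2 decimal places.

12.99%

(1 + g_nom) = (1 + g_real)(1 + π) = 0.9990 × 1.1310 = 1.12987.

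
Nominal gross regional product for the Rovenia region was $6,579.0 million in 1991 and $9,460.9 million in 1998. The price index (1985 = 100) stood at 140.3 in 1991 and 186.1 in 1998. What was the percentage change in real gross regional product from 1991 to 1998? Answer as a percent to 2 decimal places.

8.41%

Real gross regional product 1991 = 6579.0 / 1.403 = 4689.24.
Real gross regional product 1998 = 9460.9 / 1.861 = 5083.77.
Real growth = 5083.77 / 4689.24 − 1 = 0.0841.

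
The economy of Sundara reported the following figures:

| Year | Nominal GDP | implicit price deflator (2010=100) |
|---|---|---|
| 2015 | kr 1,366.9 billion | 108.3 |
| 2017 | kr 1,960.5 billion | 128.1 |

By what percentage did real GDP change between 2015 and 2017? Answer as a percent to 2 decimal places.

Real GDP 2015 = 1366.9 / 1.083 = 1262.14.
Real GDP 2017 = 1960.5 / 1.281 = 1530.44.
Real growth = 1530.44 / 1262.14 − 1 = 0.2126.

21.26%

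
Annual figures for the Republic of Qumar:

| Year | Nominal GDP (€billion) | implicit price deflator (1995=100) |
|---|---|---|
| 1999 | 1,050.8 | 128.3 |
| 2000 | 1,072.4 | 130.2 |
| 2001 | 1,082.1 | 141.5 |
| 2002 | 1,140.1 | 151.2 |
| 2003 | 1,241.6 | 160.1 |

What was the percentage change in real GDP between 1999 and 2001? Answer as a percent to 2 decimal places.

Real GDP 1999 = 1050.8/1.283 = 819.02.
Real GDP 2001 = 1082.1/1.415 = 764.73.
Change = 764.73/819.02 − 1 = -0.0663.

-6.63%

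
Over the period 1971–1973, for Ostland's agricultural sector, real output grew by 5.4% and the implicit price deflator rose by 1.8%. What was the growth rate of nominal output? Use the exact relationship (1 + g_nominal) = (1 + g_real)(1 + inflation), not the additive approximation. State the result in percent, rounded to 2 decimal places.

7.30%

(1 + g_nom) = (1 + g_real)(1 + π) = 1.0540 × 1.0180 = 1.07297.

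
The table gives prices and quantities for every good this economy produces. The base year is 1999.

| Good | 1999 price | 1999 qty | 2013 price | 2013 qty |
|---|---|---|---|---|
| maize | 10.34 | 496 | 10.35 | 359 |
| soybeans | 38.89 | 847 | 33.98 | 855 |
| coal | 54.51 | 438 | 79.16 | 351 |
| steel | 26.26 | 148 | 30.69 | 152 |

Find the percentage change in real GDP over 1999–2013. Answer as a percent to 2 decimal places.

-8.72%

Real GDP 1999 = Nominal GDP 1999 = 10.34·496 + 38.89·847 + 54.51·438 + 26.26·148 = 65830.33.
Real GDP 2013 (at 1999 prices) = 10.34·359 + 38.89·855 + 54.51·351 + 26.26·152 = 60087.54.
Real growth = 60087.54/65830.33 − 1 = -0.0872.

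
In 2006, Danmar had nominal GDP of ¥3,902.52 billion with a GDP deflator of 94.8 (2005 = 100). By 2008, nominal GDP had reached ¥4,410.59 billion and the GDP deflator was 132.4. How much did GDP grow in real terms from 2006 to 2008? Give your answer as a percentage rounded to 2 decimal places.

-19.08%

Real GDP 2006 = 3902.52 / 0.948 = 4116.58.
Real GDP 2008 = 4410.59 / 1.324 = 3331.26.
Real growth = 3331.26 / 4116.58 − 1 = -0.1908.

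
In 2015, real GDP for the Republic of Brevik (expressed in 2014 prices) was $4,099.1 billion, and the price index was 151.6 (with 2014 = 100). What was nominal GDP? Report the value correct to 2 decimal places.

$6,214.24 billion

Nominal GDP = Real × (price index/100) = 4099.1 × 1.516 = 6214.24.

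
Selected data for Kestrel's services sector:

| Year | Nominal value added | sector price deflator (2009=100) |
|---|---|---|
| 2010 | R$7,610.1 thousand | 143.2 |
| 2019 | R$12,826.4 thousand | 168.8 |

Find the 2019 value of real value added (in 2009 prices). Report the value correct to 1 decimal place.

Real value added = Nominal / (sector price deflator/100) = 12826.4 / 1.688 = 7598.58.

R$7,598.6 thousand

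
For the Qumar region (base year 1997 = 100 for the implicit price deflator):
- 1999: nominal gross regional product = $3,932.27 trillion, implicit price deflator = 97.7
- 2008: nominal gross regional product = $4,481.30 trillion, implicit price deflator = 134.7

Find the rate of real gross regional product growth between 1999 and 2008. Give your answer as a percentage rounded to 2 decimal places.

Deflate each year: 1999 → 3932.27/0.977 = 4024.84; 2008 → 4481.30/1.347 = 3326.87.
So real gross regional product changed by 3326.87/4024.84 − 1 = -0.1734, i.e. -17.34%.

-17.34%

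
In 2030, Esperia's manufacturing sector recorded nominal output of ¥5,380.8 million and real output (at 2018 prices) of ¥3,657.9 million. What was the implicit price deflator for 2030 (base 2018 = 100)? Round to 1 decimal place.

implicit price deflator = (Nominal / Real) × 100 = 5380.8 / 3657.9 × 100 = 147.10.

147.1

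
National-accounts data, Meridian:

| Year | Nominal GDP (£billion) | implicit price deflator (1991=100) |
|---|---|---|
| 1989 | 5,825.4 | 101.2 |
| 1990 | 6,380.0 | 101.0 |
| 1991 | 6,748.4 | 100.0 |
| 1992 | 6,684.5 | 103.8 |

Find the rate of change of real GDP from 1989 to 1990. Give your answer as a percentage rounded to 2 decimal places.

Real GDP 1989 = 5825.4/1.012 = 5756.32.
Real GDP 1990 = 6380.0/1.010 = 6316.83.
Change = 6316.83/5756.32 − 1 = 0.0974.

9.74%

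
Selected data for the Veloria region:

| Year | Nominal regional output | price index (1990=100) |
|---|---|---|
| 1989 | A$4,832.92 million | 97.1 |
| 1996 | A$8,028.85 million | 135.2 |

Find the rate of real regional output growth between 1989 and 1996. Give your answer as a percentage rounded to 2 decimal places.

19.31%

Real regional output 1989 = 4832.92 / 0.971 = 4977.26.
Real regional output 1996 = 8028.85 / 1.352 = 5938.50.
Real growth = 5938.50 / 4977.26 − 1 = 0.1931.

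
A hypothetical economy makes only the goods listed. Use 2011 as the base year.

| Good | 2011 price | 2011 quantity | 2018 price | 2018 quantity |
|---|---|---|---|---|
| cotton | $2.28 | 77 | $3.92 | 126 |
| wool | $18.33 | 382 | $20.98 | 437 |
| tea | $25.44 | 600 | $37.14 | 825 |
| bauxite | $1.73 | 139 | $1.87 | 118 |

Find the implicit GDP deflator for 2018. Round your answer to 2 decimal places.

137.42

Nominal GDP 2018 = 3.92·126 + 20.98·437 + 37.14·825 + 1.87·118 = 40523.34.
Real GDP 2018 (at 2011 prices) = 2.28·126 + 18.33·437 + 25.44·825 + 1.73·118 = 29489.63.
Deflator = Nominal/Real × 100 = 40523.34/29489.63 × 100 = 137.416.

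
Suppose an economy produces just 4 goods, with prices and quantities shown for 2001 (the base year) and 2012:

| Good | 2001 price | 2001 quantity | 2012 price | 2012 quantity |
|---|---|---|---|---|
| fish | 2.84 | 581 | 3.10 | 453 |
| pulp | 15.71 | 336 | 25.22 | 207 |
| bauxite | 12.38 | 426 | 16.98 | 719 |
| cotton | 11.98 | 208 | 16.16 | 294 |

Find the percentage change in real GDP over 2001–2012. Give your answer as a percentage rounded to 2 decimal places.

Real GDP 2001 = Nominal GDP 2001 = 2.84·581 + 15.71·336 + 12.38·426 + 11.98·208 = 14694.32.
Real GDP 2012 (at 2001 prices) = 2.84·453 + 15.71·207 + 12.38·719 + 11.98·294 = 16961.83.
Real growth = 16961.83/14694.32 − 1 = 0.1543.

15.43%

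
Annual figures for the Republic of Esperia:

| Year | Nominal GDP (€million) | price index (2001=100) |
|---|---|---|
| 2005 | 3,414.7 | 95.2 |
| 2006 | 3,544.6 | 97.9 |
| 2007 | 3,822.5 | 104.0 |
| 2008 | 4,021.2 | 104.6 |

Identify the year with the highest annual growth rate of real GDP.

2006: real = 3544.6/0.979 = 3620.63; growth vs 2005 (3586.87) = 0.94%.
2007: real = 3822.5/1.040 = 3675.48; growth vs 2006 (3620.63) = 1.51%.
2008: real = 4021.2/1.046 = 3844.36; growth vs 2007 (3675.48) = 4.59%.

2008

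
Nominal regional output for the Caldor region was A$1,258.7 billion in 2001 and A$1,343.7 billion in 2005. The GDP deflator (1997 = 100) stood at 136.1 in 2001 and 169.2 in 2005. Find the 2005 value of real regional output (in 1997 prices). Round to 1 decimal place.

A$794.1 billion

Real regional output = Nominal / (GDP deflator/100) = 1343.7 / 1.692 = 794.15.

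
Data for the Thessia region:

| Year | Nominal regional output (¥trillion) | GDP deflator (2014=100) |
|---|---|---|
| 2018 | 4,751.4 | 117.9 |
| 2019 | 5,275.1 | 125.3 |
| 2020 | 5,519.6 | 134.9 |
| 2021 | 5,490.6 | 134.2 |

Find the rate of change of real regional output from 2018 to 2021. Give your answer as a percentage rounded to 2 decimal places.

Real regional output 2018 = 4751.4/1.179 = 4030.03.
Real regional output 2021 = 5490.6/1.342 = 4091.36.
Change = 4091.36/4030.03 − 1 = 0.0152.

1.52%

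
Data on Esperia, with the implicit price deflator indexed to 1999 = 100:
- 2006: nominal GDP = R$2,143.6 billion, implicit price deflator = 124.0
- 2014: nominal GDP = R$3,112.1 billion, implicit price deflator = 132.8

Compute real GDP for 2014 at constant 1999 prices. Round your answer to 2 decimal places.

R$2,343.45 billion

Real GDP = Nominal / (implicit price deflator/100) = 3112.1 / 1.328 = 2343.45.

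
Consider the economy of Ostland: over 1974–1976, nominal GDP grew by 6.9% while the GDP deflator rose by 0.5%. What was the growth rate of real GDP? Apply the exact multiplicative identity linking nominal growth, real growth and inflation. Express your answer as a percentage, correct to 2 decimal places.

(1 + g_nom) = (1 + g_real)(1 + π), so g_real = 1.0690 / 1.0050 − 1 = 0.06368.

6.37%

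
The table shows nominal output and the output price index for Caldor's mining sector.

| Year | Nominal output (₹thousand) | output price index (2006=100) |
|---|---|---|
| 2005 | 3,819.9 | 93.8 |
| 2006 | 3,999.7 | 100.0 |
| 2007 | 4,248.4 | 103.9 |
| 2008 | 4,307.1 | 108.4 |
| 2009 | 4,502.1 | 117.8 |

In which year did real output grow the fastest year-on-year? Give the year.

2006: real = 3999.7/1.000 = 3999.70; growth vs 2005 (4072.39) = -1.78%.
2007: real = 4248.4/1.039 = 4088.93; growth vs 2006 (3999.70) = 2.23%.
2008: real = 4307.1/1.084 = 3973.34; growth vs 2007 (4088.93) = -2.83%.
2009: real = 4502.1/1.178 = 3821.82; growth vs 2008 (3973.34) = -3.81%.

2007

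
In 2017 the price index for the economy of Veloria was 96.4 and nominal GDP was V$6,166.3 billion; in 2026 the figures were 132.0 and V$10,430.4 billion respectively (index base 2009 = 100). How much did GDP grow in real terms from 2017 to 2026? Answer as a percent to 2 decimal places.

23.53%

Deflate each year: 2017 → 6166.3/0.964 = 6396.58; 2026 → 10430.4/1.320 = 7901.82.
So real GDP changed by 7901.82/6396.58 − 1 = 0.2353, i.e. 23.53%.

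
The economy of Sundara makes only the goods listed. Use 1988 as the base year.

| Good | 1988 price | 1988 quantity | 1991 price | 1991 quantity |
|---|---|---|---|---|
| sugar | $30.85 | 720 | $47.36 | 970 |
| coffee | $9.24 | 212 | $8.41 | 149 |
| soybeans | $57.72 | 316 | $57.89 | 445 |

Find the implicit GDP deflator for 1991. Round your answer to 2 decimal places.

Nominal GDP 1991 = 47.36·970 + 8.41·149 + 57.89·445 = 72953.34.
Real GDP 1991 (at 1988 prices) = 30.85·970 + 9.24·149 + 57.72·445 = 56986.66.
Deflator = Nominal/Real × 100 = 72953.34/56986.66 × 100 = 128.018.

128.02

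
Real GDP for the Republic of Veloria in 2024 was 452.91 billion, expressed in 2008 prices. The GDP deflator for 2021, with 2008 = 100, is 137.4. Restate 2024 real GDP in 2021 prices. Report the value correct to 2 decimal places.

Real GDP in 2021 prices = Real GDP in 2008 prices × (P_2021/P_2008) = 452.91 × 1.374 = 622.30.

622.30 billion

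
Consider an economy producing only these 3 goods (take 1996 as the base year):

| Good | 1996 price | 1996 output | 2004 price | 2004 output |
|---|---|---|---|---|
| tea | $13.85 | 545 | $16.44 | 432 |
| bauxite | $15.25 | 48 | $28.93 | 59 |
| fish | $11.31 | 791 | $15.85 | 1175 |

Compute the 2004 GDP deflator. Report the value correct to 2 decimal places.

135.99

Nominal GDP 2004 = 16.44·432 + 28.93·59 + 15.85·1175 = 27432.70.
Real GDP 2004 (at 1996 prices) = 13.85·432 + 15.25·59 + 11.31·1175 = 20172.20.
Deflator = Nominal/Real × 100 = 27432.70/20172.20 × 100 = 135.993.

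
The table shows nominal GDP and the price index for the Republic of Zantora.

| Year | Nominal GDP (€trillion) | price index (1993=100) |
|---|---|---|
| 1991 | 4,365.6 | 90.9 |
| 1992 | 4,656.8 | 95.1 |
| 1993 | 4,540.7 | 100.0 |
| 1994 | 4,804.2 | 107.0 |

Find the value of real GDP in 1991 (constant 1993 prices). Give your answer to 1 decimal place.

Real GDP 1991 = 4365.6 / 0.909 = 4802.64.

€4,802.6 trillion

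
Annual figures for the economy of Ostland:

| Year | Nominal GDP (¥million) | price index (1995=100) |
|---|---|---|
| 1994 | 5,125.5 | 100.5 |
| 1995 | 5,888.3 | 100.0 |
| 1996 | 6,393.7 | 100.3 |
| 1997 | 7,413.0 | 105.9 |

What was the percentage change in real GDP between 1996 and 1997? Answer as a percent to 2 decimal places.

9.81%

Real GDP 1996 = 6393.7/1.003 = 6374.58.
Real GDP 1997 = 7413.0/1.059 = 7000.00.
Change = 7000.00/6374.58 − 1 = 0.0981.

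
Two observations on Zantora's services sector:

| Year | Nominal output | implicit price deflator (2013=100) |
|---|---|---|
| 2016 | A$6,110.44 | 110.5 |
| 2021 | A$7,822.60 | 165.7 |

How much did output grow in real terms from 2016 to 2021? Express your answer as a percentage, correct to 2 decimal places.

Real output 2016 = 6110.44 / 1.105 = 5529.81.
Real output 2021 = 7822.60 / 1.657 = 4720.94.
Real growth = 4720.94 / 5529.81 − 1 = -0.1463.

-14.63%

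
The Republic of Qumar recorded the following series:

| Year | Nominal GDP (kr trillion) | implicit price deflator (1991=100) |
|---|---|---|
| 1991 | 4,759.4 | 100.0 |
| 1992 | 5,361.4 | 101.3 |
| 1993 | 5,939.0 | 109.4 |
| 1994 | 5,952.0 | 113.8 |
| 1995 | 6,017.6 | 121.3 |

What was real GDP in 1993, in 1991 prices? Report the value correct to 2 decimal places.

Real GDP 1993 = 5939.0 / 1.094 = 5428.70.

kr 5,428.70 trillion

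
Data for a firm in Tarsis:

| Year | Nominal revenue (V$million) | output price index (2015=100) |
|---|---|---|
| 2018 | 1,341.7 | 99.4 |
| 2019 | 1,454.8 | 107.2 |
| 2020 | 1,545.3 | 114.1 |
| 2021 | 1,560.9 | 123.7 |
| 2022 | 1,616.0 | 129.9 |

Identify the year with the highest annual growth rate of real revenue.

2019: real = 1454.8/1.072 = 1357.09; growth vs 2018 (1349.80) = 0.54%.
2020: real = 1545.3/1.141 = 1354.34; growth vs 2019 (1357.09) = -0.20%.
2021: real = 1560.9/1.237 = 1261.84; growth vs 2020 (1354.34) = -6.83%.
2022: real = 1616.0/1.299 = 1244.03; growth vs 2021 (1261.84) = -1.41%.

2019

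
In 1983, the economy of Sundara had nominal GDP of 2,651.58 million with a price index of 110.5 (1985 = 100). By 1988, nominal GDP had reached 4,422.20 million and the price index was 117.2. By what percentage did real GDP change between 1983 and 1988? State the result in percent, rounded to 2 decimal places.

57.24%

Real GDP 1983 = 2651.58 / 1.105 = 2399.62.
Real GDP 1988 = 4422.20 / 1.172 = 3773.21.
Real growth = 3773.21 / 2399.62 − 1 = 0.5724.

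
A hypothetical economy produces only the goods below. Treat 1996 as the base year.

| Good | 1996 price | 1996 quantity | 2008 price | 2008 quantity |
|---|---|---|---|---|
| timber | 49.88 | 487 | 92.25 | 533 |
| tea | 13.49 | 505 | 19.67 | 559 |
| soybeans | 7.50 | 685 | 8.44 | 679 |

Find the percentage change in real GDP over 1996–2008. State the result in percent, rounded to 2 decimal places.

8.22%

Real GDP 1996 = Nominal GDP 1996 = 49.88·487 + 13.49·505 + 7.50·685 = 36241.51.
Real GDP 2008 (at 1996 prices) = 49.88·533 + 13.49·559 + 7.50·679 = 39219.45.
Real growth = 39219.45/36241.51 − 1 = 0.0822.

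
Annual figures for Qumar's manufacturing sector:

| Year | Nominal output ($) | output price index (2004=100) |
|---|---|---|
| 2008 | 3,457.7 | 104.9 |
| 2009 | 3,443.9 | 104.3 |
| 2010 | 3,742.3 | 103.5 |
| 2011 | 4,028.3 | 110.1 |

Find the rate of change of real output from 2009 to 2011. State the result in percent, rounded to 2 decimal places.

10.81%

Real output 2009 = 3443.9/1.043 = 3301.92.
Real output 2011 = 4028.3/1.101 = 3658.76.
Change = 3658.76/3301.92 − 1 = 0.1081.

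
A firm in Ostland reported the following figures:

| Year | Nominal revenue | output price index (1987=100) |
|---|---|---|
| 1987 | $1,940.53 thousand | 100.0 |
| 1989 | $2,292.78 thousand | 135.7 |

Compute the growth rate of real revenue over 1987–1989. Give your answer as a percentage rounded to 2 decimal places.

Deflate each year: 1987 → 1940.53/1.000 = 1940.53; 1989 → 2292.78/1.357 = 1689.59.
So real revenue changed by 1689.59/1940.53 − 1 = -0.1293, i.e. -12.93%.

-12.93%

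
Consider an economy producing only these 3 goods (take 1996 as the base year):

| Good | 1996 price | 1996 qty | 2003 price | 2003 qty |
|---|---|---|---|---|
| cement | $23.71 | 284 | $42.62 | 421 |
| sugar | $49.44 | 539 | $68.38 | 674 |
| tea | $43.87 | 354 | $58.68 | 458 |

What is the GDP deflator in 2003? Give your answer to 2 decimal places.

143.39

Nominal GDP 2003 = 42.62·421 + 68.38·674 + 58.68·458 = 90906.58.
Real GDP 2003 (at 1996 prices) = 23.71·421 + 49.44·674 + 43.87·458 = 63396.93.
Deflator = Nominal/Real × 100 = 90906.58/63396.93 × 100 = 143.393.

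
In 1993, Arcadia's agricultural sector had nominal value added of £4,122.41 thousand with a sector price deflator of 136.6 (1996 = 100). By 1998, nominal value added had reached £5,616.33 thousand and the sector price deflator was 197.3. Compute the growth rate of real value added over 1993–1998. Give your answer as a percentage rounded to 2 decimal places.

-5.68%

Real value added 1993 = 4122.41 / 1.366 = 3017.87.
Real value added 1998 = 5616.33 / 1.973 = 2846.59.
Real growth = 2846.59 / 3017.87 − 1 = -0.0568.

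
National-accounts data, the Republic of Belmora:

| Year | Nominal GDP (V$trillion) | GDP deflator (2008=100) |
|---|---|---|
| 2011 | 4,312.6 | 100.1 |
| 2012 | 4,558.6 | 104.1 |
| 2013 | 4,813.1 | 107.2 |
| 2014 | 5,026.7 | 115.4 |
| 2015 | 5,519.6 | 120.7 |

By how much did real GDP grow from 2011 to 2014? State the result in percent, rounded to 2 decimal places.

1.10%

Real GDP 2011 = 4312.6/1.001 = 4308.29.
Real GDP 2014 = 5026.7/1.154 = 4355.89.
Change = 4355.89/4308.29 − 1 = 0.0110.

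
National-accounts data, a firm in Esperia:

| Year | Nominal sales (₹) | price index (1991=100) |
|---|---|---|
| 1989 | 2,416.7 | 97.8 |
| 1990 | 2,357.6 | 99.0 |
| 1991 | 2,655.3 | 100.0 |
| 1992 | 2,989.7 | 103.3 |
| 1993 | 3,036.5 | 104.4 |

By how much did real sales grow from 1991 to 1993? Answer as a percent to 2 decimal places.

9.54%

Real sales 1991 = 2655.3/1.000 = 2655.30.
Real sales 1993 = 3036.5/1.044 = 2908.52.
Change = 2908.52/2655.30 − 1 = 0.0954.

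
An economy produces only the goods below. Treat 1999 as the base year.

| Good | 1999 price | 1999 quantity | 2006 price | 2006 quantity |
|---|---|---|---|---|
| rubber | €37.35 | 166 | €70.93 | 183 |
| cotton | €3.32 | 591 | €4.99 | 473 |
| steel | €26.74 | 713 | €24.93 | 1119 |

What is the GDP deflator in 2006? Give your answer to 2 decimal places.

Nominal GDP 2006 = 70.93·183 + 4.99·473 + 24.93·1119 = 43237.13.
Real GDP 2006 (at 1999 prices) = 37.35·183 + 3.32·473 + 26.74·1119 = 38327.47.
Deflator = Nominal/Real × 100 = 43237.13/38327.47 × 100 = 112.810.

112.81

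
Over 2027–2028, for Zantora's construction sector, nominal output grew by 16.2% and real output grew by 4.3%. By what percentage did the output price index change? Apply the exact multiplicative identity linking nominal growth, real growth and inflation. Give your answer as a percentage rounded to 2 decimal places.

11.41%

(1 + g_nom) = (1 + g_real)(1 + π), so π = 1.1620 / 1.0430 − 1 = 0.11409.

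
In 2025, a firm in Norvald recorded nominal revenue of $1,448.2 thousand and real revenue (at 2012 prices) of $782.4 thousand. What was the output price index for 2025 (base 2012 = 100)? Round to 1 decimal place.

output price index = (Nominal / Real) × 100 = 1448.2 / 782.4 × 100 = 185.10.

185.1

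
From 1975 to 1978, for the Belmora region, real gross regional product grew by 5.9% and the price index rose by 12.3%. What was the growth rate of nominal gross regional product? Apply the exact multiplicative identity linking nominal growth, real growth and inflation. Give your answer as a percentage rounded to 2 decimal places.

(1 + g_nom) = (1 + g_real)(1 + π) = 1.0590 × 1.1230 = 1.18926.

18.93%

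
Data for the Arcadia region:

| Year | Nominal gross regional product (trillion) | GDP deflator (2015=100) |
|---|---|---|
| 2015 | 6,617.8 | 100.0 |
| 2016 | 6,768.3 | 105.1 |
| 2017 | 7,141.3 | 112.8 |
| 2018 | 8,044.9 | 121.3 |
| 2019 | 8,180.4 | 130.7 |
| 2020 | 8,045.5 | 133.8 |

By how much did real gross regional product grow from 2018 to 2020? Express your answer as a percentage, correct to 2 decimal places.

Real gross regional product 2018 = 8044.9/1.213 = 6632.23.
Real gross regional product 2020 = 8045.5/1.338 = 6013.08.
Change = 6013.08/6632.23 − 1 = -0.0934.

-9.34%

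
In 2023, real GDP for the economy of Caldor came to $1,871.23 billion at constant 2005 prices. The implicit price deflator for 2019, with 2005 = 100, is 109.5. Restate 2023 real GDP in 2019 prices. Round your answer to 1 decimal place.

Real GDP in 2019 prices = Real GDP in 2005 prices × (P_2019/P_2005) = 1871.23 × 1.095 = 2049.00.

$2,049.0 billion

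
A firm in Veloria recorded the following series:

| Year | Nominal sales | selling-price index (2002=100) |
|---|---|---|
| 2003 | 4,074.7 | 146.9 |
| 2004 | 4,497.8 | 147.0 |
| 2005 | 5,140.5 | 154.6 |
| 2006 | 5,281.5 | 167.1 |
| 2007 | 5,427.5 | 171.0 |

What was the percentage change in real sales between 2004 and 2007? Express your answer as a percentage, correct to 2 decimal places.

3.73%

Real sales 2004 = 4497.8/1.470 = 3059.73.
Real sales 2007 = 5427.5/1.710 = 3173.98.
Change = 3173.98/3059.73 − 1 = 0.0373.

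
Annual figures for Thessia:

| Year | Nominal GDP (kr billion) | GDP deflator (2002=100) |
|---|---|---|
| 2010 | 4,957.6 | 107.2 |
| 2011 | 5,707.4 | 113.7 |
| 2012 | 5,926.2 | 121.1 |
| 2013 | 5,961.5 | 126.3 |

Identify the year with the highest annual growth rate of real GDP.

2011

2011: real = 5707.4/1.137 = 5019.70; growth vs 2010 (4624.63) = 8.54%.
2012: real = 5926.2/1.211 = 4893.64; growth vs 2011 (5019.70) = -2.51%.
2013: real = 5961.5/1.263 = 4720.11; growth vs 2012 (4893.64) = -3.55%.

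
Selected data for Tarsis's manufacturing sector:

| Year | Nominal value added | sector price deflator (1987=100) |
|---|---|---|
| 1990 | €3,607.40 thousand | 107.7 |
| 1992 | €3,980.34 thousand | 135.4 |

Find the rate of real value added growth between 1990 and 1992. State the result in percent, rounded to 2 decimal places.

Real value added 1990 = 3607.40 / 1.077 = 3349.49.
Real value added 1992 = 3980.34 / 1.354 = 2939.69.
Real growth = 2939.69 / 3349.49 − 1 = -0.1223.

-12.23%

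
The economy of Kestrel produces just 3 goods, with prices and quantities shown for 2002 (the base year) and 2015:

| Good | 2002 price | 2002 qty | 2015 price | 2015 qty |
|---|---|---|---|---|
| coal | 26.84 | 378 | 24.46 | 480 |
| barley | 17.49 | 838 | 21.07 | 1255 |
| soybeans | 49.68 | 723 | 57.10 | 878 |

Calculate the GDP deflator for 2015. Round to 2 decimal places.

Nominal GDP 2015 = 24.46·480 + 21.07·1255 + 57.10·878 = 88317.45.
Real GDP 2015 (at 2002 prices) = 26.84·480 + 17.49·1255 + 49.68·878 = 78452.19.
Deflator = Nominal/Real × 100 = 88317.45/78452.19 × 100 = 112.575.

112.57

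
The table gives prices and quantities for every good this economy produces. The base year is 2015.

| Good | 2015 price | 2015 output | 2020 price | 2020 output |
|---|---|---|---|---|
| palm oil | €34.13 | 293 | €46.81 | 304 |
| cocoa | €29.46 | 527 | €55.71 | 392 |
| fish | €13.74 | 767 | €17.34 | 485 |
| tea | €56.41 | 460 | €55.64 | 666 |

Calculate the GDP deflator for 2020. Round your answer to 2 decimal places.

Nominal GDP 2020 = 46.81·304 + 55.71·392 + 17.34·485 + 55.64·666 = 81534.70.
Real GDP 2020 (at 2015 prices) = 34.13·304 + 29.46·392 + 13.74·485 + 56.41·666 = 66156.80.
Deflator = Nominal/Real × 100 = 81534.70/66156.80 × 100 = 123.245.

123.24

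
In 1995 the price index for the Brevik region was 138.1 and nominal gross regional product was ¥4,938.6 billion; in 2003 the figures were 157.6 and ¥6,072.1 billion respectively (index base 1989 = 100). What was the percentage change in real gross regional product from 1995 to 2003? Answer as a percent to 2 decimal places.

Deflate each year: 1995 → 4938.6/1.381 = 3576.10; 2003 → 6072.1/1.576 = 3852.86.
So real gross regional product changed by 3852.86/3576.10 − 1 = 0.0774, i.e. 7.74%.

7.74%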